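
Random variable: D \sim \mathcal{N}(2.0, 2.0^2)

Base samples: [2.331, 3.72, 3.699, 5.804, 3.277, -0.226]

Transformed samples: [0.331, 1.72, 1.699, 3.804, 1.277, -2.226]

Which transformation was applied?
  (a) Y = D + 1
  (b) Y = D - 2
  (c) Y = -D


Checking option (b) Y = D - 2:
  D = 2.331 -> Y = 0.331 ✓
  D = 3.72 -> Y = 1.72 ✓
  D = 3.699 -> Y = 1.699 ✓
All samples match this transformation.

(b) D - 2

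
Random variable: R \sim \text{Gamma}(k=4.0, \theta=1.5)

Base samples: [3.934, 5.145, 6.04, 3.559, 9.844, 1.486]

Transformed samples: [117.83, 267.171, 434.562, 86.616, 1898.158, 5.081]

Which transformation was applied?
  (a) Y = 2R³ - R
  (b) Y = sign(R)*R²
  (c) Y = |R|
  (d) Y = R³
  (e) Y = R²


Checking option (a) Y = 2R³ - R:
  R = 3.934 -> Y = 117.83 ✓
  R = 5.145 -> Y = 267.171 ✓
  R = 6.04 -> Y = 434.562 ✓
All samples match this transformation.

(a) 2R³ - R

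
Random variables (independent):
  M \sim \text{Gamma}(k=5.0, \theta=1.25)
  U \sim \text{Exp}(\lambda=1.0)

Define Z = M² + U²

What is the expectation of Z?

E[Z] = E[M²] + E[U²]
E[M²] = Var(M) + E[M]² = 7.8125 + 39.0625 = 46.875
E[U²] = Var(U) + E[U]² = 1 + 1 = 2
E[Z] = 46.875 + 2 = 48.875

48.875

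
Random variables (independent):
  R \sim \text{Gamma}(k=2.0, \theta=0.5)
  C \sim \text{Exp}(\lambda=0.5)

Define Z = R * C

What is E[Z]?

For independent RVs: E[XY] = E[X]*E[Y]
E[R] = 1
E[C] = 2
E[Z] = 1 * 2 = 2

2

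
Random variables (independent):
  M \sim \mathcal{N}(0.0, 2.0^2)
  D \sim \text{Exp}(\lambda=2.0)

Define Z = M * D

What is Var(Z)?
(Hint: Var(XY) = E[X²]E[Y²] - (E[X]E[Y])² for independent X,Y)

Var(XY) = E[X²]E[Y²] - (E[X]E[Y])²
E[M] = 0, Var(M) = 4
E[D] = 0.5, Var(D) = 0.25
E[M²] = 4 + 0² = 4
E[D²] = 0.25 + 0.5² = 0.5
Var(Z) = 4*0.5 - (0*0.5)²
= 2 - 0 = 2

2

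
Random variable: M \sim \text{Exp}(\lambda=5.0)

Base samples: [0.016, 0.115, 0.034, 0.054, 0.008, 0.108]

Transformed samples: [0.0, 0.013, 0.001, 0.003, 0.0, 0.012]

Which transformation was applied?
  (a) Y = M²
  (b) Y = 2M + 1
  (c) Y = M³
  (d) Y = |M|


Checking option (a) Y = M²:
  M = 0.016 -> Y = 0.0 ✓
  M = 0.115 -> Y = 0.013 ✓
  M = 0.034 -> Y = 0.001 ✓
All samples match this transformation.

(a) M²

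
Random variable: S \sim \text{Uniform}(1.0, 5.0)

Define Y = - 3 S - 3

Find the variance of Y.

For Y = aS + b: Var(Y) = a² * Var(S)
Var(S) = (5 - 1)^2/12 = 1.3333333
Var(Y) = (-3)² * 1.3333333 = 9 * 1.3333333 = 12

12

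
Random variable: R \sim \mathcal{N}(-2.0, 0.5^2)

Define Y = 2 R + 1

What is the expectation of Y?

For Y = 2R + 1:
E[Y] = 2 * E[R] + 1
E[R] = -2.0 = -2
E[Y] = 2 * (-2) + 1 = -3

-3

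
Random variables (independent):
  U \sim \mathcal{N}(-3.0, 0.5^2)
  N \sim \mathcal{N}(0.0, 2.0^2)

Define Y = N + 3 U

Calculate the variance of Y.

For independent RVs: Var(aX + bY) = a²Var(X) + b²Var(Y)
Var(U) = 0.25
Var(N) = 4
Var(Y) = 3²*0.25 + 1²*4
= 9*0.25 + 1*4 = 6.25

6.25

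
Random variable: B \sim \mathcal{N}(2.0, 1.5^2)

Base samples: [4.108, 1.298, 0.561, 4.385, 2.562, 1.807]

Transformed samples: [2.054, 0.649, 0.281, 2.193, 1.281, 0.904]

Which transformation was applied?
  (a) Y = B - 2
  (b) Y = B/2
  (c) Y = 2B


Checking option (b) Y = B/2:
  B = 4.108 -> Y = 2.054 ✓
  B = 1.298 -> Y = 0.649 ✓
  B = 0.561 -> Y = 0.281 ✓
All samples match this transformation.

(b) B/2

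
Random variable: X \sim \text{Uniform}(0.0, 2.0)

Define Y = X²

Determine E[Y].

E[X²] = Var(X) + (E[X])² = 0.33333333 + 1 = 1.3333333

1.3333333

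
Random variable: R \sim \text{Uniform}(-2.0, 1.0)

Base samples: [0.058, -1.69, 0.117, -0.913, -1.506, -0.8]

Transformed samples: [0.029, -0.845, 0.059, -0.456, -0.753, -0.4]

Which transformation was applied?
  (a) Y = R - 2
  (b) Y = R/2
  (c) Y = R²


Checking option (b) Y = R/2:
  R = 0.058 -> Y = 0.029 ✓
  R = -1.69 -> Y = -0.845 ✓
  R = 0.117 -> Y = 0.059 ✓
All samples match this transformation.

(b) R/2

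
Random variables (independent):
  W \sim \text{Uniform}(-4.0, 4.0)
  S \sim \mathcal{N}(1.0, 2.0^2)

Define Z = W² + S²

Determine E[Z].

E[Z] = E[W²] + E[S²]
E[W²] = Var(W) + E[W]² = 5.3333333 + 0 = 5.3333333
E[S²] = Var(S) + E[S]² = 4 + 1 = 5
E[Z] = 5.3333333 + 5 = 10.333333

10.333333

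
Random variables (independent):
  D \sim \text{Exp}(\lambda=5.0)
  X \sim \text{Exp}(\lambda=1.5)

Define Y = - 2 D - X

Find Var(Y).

For independent RVs: Var(aX + bY) = a²Var(X) + b²Var(Y)
Var(D) = 0.04
Var(X) = 0.44444444
Var(Y) = (-2)²*0.04 + (-1)²*0.44444444
= 4*0.04 + 1*0.44444444 = 0.60444444

0.60444444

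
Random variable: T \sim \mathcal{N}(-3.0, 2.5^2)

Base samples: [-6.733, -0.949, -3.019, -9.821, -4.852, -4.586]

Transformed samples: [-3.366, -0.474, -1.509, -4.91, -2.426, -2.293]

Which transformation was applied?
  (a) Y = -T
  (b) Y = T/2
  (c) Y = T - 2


Checking option (b) Y = T/2:
  T = -6.733 -> Y = -3.366 ✓
  T = -0.949 -> Y = -0.474 ✓
  T = -3.019 -> Y = -1.509 ✓
All samples match this transformation.

(b) T/2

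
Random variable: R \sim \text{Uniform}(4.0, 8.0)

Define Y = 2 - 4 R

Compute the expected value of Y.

For Y = -4R + 2:
E[Y] = -4 * E[R] + 2
E[R] = (4 + 8)/2 = 6
E[Y] = -4 * 6 + 2 = -22

-22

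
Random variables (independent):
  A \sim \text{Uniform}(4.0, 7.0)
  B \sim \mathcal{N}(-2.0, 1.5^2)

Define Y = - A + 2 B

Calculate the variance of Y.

For independent RVs: Var(aX + bY) = a²Var(X) + b²Var(Y)
Var(A) = 0.75
Var(B) = 2.25
Var(Y) = (-1)²*0.75 + 2²*2.25
= 1*0.75 + 4*2.25 = 9.75

9.75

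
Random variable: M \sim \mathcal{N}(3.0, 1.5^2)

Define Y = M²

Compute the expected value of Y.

E[M²] = Var(M) + (E[M])² = 2.25 + 9 = 11.25

11.25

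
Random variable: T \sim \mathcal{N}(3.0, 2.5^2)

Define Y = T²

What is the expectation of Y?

Using E[X²] = Var(X) + (E[X])²:
E[T] = 3
Var(T) = 2.5^2 = 6.25
E[T²] = 6.25 + 3² = 6.25 + 9 = 15.25

15.25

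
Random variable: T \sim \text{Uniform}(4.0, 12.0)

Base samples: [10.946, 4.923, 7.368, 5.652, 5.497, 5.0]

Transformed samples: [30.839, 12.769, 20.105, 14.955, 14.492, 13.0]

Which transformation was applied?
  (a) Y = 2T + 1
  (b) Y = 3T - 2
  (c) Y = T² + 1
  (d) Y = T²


Checking option (b) Y = 3T - 2:
  T = 10.946 -> Y = 30.839 ✓
  T = 4.923 -> Y = 12.769 ✓
  T = 7.368 -> Y = 20.105 ✓
All samples match this transformation.

(b) 3T - 2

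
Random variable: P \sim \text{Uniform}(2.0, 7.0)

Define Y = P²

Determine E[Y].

Using E[X²] = Var(X) + (E[X])²:
E[P] = 4.5
Var(P) = (7 - 2)^2/12 = 2.0833333
E[P²] = 2.0833333 + 4.5² = 2.0833333 + 20.25 = 22.333333

22.333333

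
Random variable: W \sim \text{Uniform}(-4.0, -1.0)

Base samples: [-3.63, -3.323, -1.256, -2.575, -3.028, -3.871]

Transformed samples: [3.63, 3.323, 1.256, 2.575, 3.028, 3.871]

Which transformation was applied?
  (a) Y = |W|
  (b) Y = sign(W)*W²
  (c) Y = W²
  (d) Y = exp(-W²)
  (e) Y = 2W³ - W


Checking option (a) Y = |W|:
  W = -3.63 -> Y = 3.63 ✓
  W = -3.323 -> Y = 3.323 ✓
  W = -1.256 -> Y = 1.256 ✓
All samples match this transformation.

(a) |W|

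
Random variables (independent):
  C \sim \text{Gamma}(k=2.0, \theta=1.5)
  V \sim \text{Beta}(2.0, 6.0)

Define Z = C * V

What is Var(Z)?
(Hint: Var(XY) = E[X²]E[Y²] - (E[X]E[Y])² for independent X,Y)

Var(XY) = E[X²]E[Y²] - (E[X]E[Y])²
E[C] = 3, Var(C) = 4.5
E[V] = 0.25, Var(V) = 0.020833333
E[C²] = 4.5 + 3² = 13.5
E[V²] = 0.020833333 + 0.25² = 0.083333333
Var(Z) = 13.5*0.083333333 - (3*0.25)²
= 1.125 - 0.5625 = 0.5625

0.5625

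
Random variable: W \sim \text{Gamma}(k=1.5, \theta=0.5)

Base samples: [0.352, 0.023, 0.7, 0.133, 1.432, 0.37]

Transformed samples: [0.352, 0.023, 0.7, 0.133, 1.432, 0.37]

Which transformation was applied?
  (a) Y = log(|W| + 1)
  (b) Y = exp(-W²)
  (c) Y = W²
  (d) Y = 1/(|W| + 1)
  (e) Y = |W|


Checking option (e) Y = |W|:
  W = 0.352 -> Y = 0.352 ✓
  W = 0.023 -> Y = 0.023 ✓
  W = 0.7 -> Y = 0.7 ✓
All samples match this transformation.

(e) |W|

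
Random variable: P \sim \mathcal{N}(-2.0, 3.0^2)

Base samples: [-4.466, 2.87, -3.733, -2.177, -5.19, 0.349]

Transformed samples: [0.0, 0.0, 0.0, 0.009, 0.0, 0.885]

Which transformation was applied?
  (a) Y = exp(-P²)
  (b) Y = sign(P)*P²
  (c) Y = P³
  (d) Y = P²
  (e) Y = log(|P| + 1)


Checking option (a) Y = exp(-P²):
  P = -4.466 -> Y = 0.0 ✓
  P = 2.87 -> Y = 0.0 ✓
  P = -3.733 -> Y = 0.0 ✓
All samples match this transformation.

(a) exp(-P²)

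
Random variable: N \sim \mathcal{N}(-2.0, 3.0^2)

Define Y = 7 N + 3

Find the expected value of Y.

For Y = 7N + 3:
E[Y] = 7 * E[N] + 3
E[N] = -2.0 = -2
E[Y] = 7 * (-2) + 3 = -11

-11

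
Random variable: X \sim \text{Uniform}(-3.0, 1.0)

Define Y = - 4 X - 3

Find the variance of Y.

For Y = aX + b: Var(Y) = a² * Var(X)
Var(X) = (1 + 3)^2/12 = 1.3333333
Var(Y) = (-4)² * 1.3333333 = 16 * 1.3333333 = 21.333333

21.333333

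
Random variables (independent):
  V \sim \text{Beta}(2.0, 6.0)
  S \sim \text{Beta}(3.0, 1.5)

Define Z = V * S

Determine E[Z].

For independent RVs: E[XY] = E[X]*E[Y]
E[V] = 0.25
E[S] = 0.66666667
E[Z] = 0.25 * 0.66666667 = 0.16666667

0.16666667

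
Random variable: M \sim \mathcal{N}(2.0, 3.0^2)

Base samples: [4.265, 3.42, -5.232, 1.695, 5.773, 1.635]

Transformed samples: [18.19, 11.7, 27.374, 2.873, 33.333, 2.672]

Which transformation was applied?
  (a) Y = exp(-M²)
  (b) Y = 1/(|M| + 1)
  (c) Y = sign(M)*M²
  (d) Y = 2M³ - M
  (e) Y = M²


Checking option (e) Y = M²:
  M = 4.265 -> Y = 18.19 ✓
  M = 3.42 -> Y = 11.7 ✓
  M = -5.232 -> Y = 27.374 ✓
All samples match this transformation.

(e) M²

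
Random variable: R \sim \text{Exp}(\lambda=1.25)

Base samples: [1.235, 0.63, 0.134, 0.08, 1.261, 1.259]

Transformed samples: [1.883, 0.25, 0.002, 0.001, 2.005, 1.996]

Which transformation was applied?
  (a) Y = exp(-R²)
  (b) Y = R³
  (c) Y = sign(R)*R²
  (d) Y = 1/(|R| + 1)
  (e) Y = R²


Checking option (b) Y = R³:
  R = 1.235 -> Y = 1.883 ✓
  R = 0.63 -> Y = 0.25 ✓
  R = 0.134 -> Y = 0.002 ✓
All samples match this transformation.

(b) R³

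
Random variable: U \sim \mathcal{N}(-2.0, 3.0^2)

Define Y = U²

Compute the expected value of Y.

E[U²] = Var(U) + (E[U])² = 9 + 4 = 13

13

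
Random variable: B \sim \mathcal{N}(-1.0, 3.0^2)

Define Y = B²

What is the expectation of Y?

E[B²] = Var(B) + (E[B])² = 9 + 1 = 10

10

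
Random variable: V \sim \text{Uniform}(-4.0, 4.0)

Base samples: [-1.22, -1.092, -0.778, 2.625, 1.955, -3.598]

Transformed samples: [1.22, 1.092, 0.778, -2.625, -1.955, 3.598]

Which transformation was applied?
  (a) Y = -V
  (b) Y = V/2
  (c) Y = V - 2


Checking option (a) Y = -V:
  V = -1.22 -> Y = 1.22 ✓
  V = -1.092 -> Y = 1.092 ✓
  V = -0.778 -> Y = 0.778 ✓
All samples match this transformation.

(a) -V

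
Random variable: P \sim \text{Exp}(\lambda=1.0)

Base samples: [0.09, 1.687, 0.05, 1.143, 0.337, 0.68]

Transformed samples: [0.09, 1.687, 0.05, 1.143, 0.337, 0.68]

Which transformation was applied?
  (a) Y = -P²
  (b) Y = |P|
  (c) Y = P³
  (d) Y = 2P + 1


Checking option (b) Y = |P|:
  P = 0.09 -> Y = 0.09 ✓
  P = 1.687 -> Y = 1.687 ✓
  P = 0.05 -> Y = 0.05 ✓
All samples match this transformation.

(b) |P|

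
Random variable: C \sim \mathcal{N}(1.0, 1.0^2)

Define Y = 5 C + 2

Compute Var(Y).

For Y = aC + b: Var(Y) = a² * Var(C)
Var(C) = 1.0^2 = 1
Var(Y) = 5² * 1 = 25 * 1 = 25

25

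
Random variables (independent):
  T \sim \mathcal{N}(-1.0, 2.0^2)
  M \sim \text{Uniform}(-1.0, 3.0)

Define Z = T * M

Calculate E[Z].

For independent RVs: E[XY] = E[X]*E[Y]
E[T] = -1
E[M] = 1
E[Z] = -1 * 1 = -1

-1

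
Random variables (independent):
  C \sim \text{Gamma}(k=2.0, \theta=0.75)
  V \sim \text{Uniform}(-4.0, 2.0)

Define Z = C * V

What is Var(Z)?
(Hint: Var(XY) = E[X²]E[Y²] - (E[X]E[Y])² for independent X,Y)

Var(XY) = E[X²]E[Y²] - (E[X]E[Y])²
E[C] = 1.5, Var(C) = 1.125
E[V] = -1, Var(V) = 3
E[C²] = 1.125 + 1.5² = 3.375
E[V²] = 3 + (-1)² = 4
Var(Z) = 3.375*4 - (1.5*(-1))²
= 13.5 - 2.25 = 11.25

11.25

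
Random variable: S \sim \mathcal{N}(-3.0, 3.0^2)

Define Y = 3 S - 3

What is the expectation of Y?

For Y = 3S - 3:
E[Y] = 3 * E[S] - 3
E[S] = -3.0 = -3
E[Y] = 3 * (-3) - 3 = -12

-12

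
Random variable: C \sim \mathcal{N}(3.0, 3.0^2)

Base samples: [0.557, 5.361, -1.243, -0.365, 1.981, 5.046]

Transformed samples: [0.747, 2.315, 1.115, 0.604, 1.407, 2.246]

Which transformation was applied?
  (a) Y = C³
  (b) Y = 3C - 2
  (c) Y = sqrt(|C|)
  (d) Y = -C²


Checking option (c) Y = sqrt(|C|):
  C = 0.557 -> Y = 0.747 ✓
  C = 5.361 -> Y = 2.315 ✓
  C = -1.243 -> Y = 1.115 ✓
All samples match this transformation.

(c) sqrt(|C|)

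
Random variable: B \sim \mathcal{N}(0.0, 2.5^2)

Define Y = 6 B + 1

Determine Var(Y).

For Y = aB + b: Var(Y) = a² * Var(B)
Var(B) = 2.5^2 = 6.25
Var(Y) = 6² * 6.25 = 36 * 6.25 = 225

225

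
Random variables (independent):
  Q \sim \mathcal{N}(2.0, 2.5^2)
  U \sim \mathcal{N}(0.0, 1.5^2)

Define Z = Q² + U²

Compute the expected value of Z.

E[Z] = E[Q²] + E[U²]
E[Q²] = Var(Q) + E[Q]² = 6.25 + 4 = 10.25
E[U²] = Var(U) + E[U]² = 2.25 + 0 = 2.25
E[Z] = 10.25 + 2.25 = 12.5

12.5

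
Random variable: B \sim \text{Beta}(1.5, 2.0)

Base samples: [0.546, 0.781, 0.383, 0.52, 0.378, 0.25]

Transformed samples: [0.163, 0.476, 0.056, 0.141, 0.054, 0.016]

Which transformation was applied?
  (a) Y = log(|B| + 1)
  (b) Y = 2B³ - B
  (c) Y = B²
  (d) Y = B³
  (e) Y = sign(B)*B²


Checking option (d) Y = B³:
  B = 0.546 -> Y = 0.163 ✓
  B = 0.781 -> Y = 0.476 ✓
  B = 0.383 -> Y = 0.056 ✓
All samples match this transformation.

(d) B³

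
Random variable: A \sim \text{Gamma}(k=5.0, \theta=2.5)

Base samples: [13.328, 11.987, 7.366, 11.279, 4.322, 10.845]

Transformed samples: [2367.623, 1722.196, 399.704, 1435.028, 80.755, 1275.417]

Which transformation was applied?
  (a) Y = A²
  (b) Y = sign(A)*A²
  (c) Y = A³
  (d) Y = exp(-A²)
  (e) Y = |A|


Checking option (c) Y = A³:
  A = 13.328 -> Y = 2367.623 ✓
  A = 11.987 -> Y = 1722.196 ✓
  A = 7.366 -> Y = 399.704 ✓
All samples match this transformation.

(c) A³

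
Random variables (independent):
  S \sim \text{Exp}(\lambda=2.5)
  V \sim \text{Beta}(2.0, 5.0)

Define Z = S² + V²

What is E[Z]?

E[Z] = E[S²] + E[V²]
E[S²] = Var(S) + E[S]² = 0.16 + 0.16 = 0.32
E[V²] = Var(V) + E[V]² = 0.025510204 + 0.081632653 = 0.10714286
E[Z] = 0.32 + 0.10714286 = 0.42714286

0.42714286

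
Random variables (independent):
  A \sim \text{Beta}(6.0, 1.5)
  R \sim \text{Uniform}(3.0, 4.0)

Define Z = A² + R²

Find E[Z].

E[Z] = E[A²] + E[R²]
E[A²] = Var(A) + E[A]² = 0.018823529 + 0.64 = 0.65882353
E[R²] = Var(R) + E[R]² = 0.083333333 + 12.25 = 12.333333
E[Z] = 0.65882353 + 12.333333 = 12.992157

12.992157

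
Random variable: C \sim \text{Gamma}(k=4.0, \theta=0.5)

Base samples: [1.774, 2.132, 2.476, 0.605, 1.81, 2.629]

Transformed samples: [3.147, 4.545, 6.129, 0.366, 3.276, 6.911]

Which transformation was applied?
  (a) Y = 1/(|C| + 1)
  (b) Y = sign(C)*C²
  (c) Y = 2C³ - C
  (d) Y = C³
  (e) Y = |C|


Checking option (b) Y = sign(C)*C²:
  C = 1.774 -> Y = 3.147 ✓
  C = 2.132 -> Y = 4.545 ✓
  C = 2.476 -> Y = 6.129 ✓
All samples match this transformation.

(b) sign(C)*C²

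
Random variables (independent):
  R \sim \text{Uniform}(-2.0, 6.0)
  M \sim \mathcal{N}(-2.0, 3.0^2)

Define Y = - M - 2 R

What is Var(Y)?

For independent RVs: Var(aX + bY) = a²Var(X) + b²Var(Y)
Var(R) = 5.3333333
Var(M) = 9
Var(Y) = (-2)²*5.3333333 + (-1)²*9
= 4*5.3333333 + 1*9 = 30.333333

30.333333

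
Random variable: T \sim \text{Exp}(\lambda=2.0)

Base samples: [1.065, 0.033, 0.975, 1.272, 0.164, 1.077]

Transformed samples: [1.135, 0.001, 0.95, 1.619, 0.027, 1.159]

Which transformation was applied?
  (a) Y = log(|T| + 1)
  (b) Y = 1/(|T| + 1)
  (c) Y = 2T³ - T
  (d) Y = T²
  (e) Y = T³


Checking option (d) Y = T²:
  T = 1.065 -> Y = 1.135 ✓
  T = 0.033 -> Y = 0.001 ✓
  T = 0.975 -> Y = 0.95 ✓
All samples match this transformation.

(d) T²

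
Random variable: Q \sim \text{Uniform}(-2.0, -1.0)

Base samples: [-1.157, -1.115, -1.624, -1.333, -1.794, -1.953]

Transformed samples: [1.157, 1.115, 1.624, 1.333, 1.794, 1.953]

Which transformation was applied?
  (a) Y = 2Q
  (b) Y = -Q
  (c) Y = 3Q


Checking option (b) Y = -Q:
  Q = -1.157 -> Y = 1.157 ✓
  Q = -1.115 -> Y = 1.115 ✓
  Q = -1.624 -> Y = 1.624 ✓
All samples match this transformation.

(b) -Q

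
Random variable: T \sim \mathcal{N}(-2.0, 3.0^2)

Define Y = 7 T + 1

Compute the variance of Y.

For Y = aT + b: Var(Y) = a² * Var(T)
Var(T) = 3.0^2 = 9
Var(Y) = 7² * 9 = 49 * 9 = 441

441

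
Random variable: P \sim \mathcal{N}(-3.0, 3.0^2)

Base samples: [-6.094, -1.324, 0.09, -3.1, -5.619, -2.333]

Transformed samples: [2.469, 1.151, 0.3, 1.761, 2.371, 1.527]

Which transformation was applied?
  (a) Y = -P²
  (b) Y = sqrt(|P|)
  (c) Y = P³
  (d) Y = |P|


Checking option (b) Y = sqrt(|P|):
  P = -6.094 -> Y = 2.469 ✓
  P = -1.324 -> Y = 1.151 ✓
  P = 0.09 -> Y = 0.3 ✓
All samples match this transformation.

(b) sqrt(|P|)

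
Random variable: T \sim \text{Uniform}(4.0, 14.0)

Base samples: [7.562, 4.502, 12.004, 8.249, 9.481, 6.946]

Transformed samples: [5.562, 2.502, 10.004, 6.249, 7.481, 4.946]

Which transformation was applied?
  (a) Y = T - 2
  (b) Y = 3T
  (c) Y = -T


Checking option (a) Y = T - 2:
  T = 7.562 -> Y = 5.562 ✓
  T = 4.502 -> Y = 2.502 ✓
  T = 12.004 -> Y = 10.004 ✓
All samples match this transformation.

(a) T - 2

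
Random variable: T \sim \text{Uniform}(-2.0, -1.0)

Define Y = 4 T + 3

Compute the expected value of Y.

For Y = 4T + 3:
E[Y] = 4 * E[T] + 3
E[T] = (-2 - 1)/2 = -1.5
E[Y] = 4 * (-1.5) + 3 = -3

-3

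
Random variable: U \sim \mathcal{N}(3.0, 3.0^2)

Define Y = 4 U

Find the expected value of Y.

For Y = 4U:
E[Y] = 4 * E[U]
E[U] = 3.0 = 3
E[Y] = 4 * 3 = 12

12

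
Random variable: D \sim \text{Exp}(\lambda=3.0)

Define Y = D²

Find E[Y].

Using E[X²] = Var(X) + (E[X])²:
E[D] = 0.33333333
Var(D) = 1/3.0^2 = 0.11111111
E[D²] = 0.11111111 + 0.33333333² = 0.11111111 + 0.11111111 = 0.22222222

0.22222222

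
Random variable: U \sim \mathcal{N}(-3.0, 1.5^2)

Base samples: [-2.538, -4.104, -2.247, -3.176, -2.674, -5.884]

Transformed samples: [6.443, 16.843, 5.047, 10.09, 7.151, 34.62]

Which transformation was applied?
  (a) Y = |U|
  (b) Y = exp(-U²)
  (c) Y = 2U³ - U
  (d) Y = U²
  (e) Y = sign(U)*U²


Checking option (d) Y = U²:
  U = -2.538 -> Y = 6.443 ✓
  U = -4.104 -> Y = 16.843 ✓
  U = -2.247 -> Y = 5.047 ✓
All samples match this transformation.

(d) U²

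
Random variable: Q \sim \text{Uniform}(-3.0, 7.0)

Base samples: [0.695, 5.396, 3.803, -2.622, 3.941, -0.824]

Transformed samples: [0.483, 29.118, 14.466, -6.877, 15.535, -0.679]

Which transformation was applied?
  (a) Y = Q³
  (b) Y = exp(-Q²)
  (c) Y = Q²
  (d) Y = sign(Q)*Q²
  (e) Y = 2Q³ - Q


Checking option (d) Y = sign(Q)*Q²:
  Q = 0.695 -> Y = 0.483 ✓
  Q = 5.396 -> Y = 29.118 ✓
  Q = 3.803 -> Y = 14.466 ✓
All samples match this transformation.

(d) sign(Q)*Q²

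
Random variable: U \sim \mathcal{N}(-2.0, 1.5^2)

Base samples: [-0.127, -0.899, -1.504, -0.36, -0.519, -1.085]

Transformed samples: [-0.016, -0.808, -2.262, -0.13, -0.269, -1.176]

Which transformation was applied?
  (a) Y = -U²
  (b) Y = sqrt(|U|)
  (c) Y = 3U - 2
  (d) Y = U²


Checking option (a) Y = -U²:
  U = -0.127 -> Y = -0.016 ✓
  U = -0.899 -> Y = -0.808 ✓
  U = -1.504 -> Y = -2.262 ✓
All samples match this transformation.

(a) -U²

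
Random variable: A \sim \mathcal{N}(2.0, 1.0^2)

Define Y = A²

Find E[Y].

E[A²] = Var(A) + (E[A])² = 1 + 4 = 5

5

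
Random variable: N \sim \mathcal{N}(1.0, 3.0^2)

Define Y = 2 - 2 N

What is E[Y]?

For Y = -2N + 2:
E[Y] = -2 * E[N] + 2
E[N] = 1.0 = 1
E[Y] = -2 * 1 + 2 = 0

0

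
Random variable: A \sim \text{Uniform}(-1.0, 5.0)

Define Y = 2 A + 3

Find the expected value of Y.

For Y = 2A + 3:
E[Y] = 2 * E[A] + 3
E[A] = (-1 + 5)/2 = 2
E[Y] = 2 * 2 + 3 = 7

7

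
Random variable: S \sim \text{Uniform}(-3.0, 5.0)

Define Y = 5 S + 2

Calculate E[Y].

For Y = 5S + 2:
E[Y] = 5 * E[S] + 2
E[S] = (-3 + 5)/2 = 1
E[Y] = 5 * 1 + 2 = 7

7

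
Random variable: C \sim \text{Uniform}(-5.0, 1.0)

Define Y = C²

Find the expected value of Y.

Using E[X²] = Var(X) + (E[X])²:
E[C] = -2
Var(C) = (1 + 5)^2/12 = 3
E[C²] = 3 + (-2)² = 3 + 4 = 7

7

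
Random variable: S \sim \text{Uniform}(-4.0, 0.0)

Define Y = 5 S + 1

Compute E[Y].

For Y = 5S + 1:
E[Y] = 5 * E[S] + 1
E[S] = (-4 + 0)/2 = -2
E[Y] = 5 * (-2) + 1 = -9

-9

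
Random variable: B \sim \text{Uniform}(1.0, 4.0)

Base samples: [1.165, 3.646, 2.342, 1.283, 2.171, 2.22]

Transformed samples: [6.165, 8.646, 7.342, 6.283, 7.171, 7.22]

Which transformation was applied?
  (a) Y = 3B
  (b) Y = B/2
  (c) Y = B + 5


Checking option (c) Y = B + 5:
  B = 1.165 -> Y = 6.165 ✓
  B = 3.646 -> Y = 8.646 ✓
  B = 2.342 -> Y = 7.342 ✓
All samples match this transformation.

(c) B + 5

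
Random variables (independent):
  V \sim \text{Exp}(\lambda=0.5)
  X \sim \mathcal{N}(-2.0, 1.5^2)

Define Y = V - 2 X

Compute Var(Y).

For independent RVs: Var(aX + bY) = a²Var(X) + b²Var(Y)
Var(V) = 4
Var(X) = 2.25
Var(Y) = 1²*4 + (-2)²*2.25
= 1*4 + 4*2.25 = 13

13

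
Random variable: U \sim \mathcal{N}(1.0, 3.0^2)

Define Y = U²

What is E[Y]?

Using E[X²] = Var(X) + (E[X])²:
E[U] = 1
Var(U) = 3.0^2 = 9
E[U²] = 9 + 1² = 9 + 1 = 10

10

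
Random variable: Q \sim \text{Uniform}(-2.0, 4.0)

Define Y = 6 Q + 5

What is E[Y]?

For Y = 6Q + 5:
E[Y] = 6 * E[Q] + 5
E[Q] = (-2 + 4)/2 = 1
E[Y] = 6 * 1 + 5 = 11

11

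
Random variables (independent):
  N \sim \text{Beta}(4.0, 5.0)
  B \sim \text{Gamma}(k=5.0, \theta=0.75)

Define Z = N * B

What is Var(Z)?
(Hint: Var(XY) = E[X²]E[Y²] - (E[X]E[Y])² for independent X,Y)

Var(XY) = E[X²]E[Y²] - (E[X]E[Y])²
E[N] = 0.44444444, Var(N) = 0.024691358
E[B] = 3.75, Var(B) = 2.8125
E[N²] = 0.024691358 + 0.44444444² = 0.22222222
E[B²] = 2.8125 + 3.75² = 16.875
Var(Z) = 0.22222222*16.875 - (0.44444444*3.75)²
= 3.75 - 2.7777778 = 0.97222222

0.97222222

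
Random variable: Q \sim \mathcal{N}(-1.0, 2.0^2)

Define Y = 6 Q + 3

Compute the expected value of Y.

For Y = 6Q + 3:
E[Y] = 6 * E[Q] + 3
E[Q] = -1.0 = -1
E[Y] = 6 * (-1) + 3 = -3

-3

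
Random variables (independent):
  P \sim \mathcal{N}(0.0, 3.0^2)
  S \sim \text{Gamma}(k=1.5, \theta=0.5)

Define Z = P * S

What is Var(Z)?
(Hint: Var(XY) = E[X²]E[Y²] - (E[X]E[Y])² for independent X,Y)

Var(XY) = E[X²]E[Y²] - (E[X]E[Y])²
E[P] = 0, Var(P) = 9
E[S] = 0.75, Var(S) = 0.375
E[P²] = 9 + 0² = 9
E[S²] = 0.375 + 0.75² = 0.9375
Var(Z) = 9*0.9375 - (0*0.75)²
= 8.4375 - 0 = 8.4375

8.4375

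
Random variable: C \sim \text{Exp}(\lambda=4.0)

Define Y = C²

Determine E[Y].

Using E[X²] = Var(X) + (E[X])²:
E[C] = 0.25
Var(C) = 1/4.0^2 = 0.0625
E[C²] = 0.0625 + 0.25² = 0.0625 + 0.0625 = 0.125

0.125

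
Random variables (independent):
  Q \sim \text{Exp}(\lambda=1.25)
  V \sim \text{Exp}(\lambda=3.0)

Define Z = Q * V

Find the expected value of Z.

For independent RVs: E[XY] = E[X]*E[Y]
E[Q] = 0.8
E[V] = 0.33333333
E[Z] = 0.8 * 0.33333333 = 0.26666667

0.26666667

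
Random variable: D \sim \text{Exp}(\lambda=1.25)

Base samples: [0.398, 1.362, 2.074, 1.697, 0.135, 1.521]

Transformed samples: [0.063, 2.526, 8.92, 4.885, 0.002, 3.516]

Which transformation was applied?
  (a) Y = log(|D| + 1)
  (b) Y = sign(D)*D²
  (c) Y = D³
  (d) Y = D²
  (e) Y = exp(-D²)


Checking option (c) Y = D³:
  D = 0.398 -> Y = 0.063 ✓
  D = 1.362 -> Y = 2.526 ✓
  D = 2.074 -> Y = 8.92 ✓
All samples match this transformation.

(c) D³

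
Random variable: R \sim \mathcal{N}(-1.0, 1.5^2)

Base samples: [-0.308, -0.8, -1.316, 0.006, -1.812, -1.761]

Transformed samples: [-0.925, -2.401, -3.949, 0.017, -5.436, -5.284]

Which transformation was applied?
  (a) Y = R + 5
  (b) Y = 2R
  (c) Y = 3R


Checking option (c) Y = 3R:
  R = -0.308 -> Y = -0.925 ✓
  R = -0.8 -> Y = -2.401 ✓
  R = -1.316 -> Y = -3.949 ✓
All samples match this transformation.

(c) 3R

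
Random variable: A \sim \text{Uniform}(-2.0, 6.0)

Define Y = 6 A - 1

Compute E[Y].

For Y = 6A - 1:
E[Y] = 6 * E[A] - 1
E[A] = (-2 + 6)/2 = 2
E[Y] = 6 * 2 - 1 = 11

11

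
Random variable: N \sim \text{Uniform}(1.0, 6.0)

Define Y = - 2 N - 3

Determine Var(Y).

For Y = aN + b: Var(Y) = a² * Var(N)
Var(N) = (6 - 1)^2/12 = 2.0833333
Var(Y) = (-2)² * 2.0833333 = 4 * 2.0833333 = 8.3333333

8.3333333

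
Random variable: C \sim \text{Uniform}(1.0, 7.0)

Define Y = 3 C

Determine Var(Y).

For Y = aC + b: Var(Y) = a² * Var(C)
Var(C) = (7 - 1)^2/12 = 3
Var(Y) = 3² * 3 = 9 * 3 = 27

27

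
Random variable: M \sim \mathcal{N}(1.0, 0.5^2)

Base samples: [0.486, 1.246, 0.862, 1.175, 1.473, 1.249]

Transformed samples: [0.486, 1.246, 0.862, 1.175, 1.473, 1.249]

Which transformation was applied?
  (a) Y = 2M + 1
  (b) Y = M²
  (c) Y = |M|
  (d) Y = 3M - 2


Checking option (c) Y = |M|:
  M = 0.486 -> Y = 0.486 ✓
  M = 1.246 -> Y = 1.246 ✓
  M = 0.862 -> Y = 0.862 ✓
All samples match this transformation.

(c) |M|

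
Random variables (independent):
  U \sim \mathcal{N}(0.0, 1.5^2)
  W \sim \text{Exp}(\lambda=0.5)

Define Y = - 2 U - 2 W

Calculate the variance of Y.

For independent RVs: Var(aX + bY) = a²Var(X) + b²Var(Y)
Var(U) = 2.25
Var(W) = 4
Var(Y) = (-2)²*2.25 + (-2)²*4
= 4*2.25 + 4*4 = 25

25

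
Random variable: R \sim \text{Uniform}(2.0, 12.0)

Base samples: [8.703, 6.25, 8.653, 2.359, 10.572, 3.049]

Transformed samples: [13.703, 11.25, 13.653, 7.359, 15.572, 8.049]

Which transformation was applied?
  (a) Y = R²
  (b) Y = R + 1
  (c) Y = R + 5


Checking option (c) Y = R + 5:
  R = 8.703 -> Y = 13.703 ✓
  R = 6.25 -> Y = 11.25 ✓
  R = 8.653 -> Y = 13.653 ✓
All samples match this transformation.

(c) R + 5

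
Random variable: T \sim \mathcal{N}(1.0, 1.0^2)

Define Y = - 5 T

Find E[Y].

For Y = -5T:
E[Y] = -5 * E[T]
E[T] = 1.0 = 1
E[Y] = -5 * 1 = -5

-5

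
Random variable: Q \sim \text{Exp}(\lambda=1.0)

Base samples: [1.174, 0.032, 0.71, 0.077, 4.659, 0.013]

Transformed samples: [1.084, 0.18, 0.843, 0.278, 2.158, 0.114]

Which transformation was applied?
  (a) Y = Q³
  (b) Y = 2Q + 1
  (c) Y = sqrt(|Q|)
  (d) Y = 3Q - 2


Checking option (c) Y = sqrt(|Q|):
  Q = 1.174 -> Y = 1.084 ✓
  Q = 0.032 -> Y = 0.18 ✓
  Q = 0.71 -> Y = 0.843 ✓
All samples match this transformation.

(c) sqrt(|Q|)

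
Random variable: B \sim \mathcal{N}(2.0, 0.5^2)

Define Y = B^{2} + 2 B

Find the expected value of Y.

E[Y] = 1*E[B²] + 2*E[B]
E[B] = 2
E[B²] = Var(B) + (E[B])² = 0.25 + 4 = 4.25
E[Y] = 1*4.25 + 2*2 = 8.25

8.25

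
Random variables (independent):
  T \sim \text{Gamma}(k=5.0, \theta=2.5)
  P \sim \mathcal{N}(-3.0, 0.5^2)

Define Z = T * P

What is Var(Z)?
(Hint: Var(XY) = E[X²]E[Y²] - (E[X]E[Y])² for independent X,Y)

Var(XY) = E[X²]E[Y²] - (E[X]E[Y])²
E[T] = 12.5, Var(T) = 31.25
E[P] = -3, Var(P) = 0.25
E[T²] = 31.25 + 12.5² = 187.5
E[P²] = 0.25 + (-3)² = 9.25
Var(Z) = 187.5*9.25 - (12.5*(-3))²
= 1734.375 - 1406.25 = 328.125

328.125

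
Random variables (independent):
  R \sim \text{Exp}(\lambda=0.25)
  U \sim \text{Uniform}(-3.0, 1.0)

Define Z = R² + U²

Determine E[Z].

E[Z] = E[R²] + E[U²]
E[R²] = Var(R) + E[R]² = 16 + 16 = 32
E[U²] = Var(U) + E[U]² = 1.3333333 + 1 = 2.3333333
E[Z] = 32 + 2.3333333 = 34.333333

34.333333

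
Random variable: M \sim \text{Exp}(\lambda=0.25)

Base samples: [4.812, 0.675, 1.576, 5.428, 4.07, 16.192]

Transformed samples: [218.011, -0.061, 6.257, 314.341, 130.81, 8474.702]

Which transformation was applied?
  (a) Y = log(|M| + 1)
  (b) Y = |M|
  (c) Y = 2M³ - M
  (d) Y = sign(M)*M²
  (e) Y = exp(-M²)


Checking option (c) Y = 2M³ - M:
  M = 4.812 -> Y = 218.011 ✓
  M = 0.675 -> Y = -0.061 ✓
  M = 1.576 -> Y = 6.257 ✓
All samples match this transformation.

(c) 2M³ - M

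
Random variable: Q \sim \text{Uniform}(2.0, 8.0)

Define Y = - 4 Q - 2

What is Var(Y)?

For Y = aQ + b: Var(Y) = a² * Var(Q)
Var(Q) = (8 - 2)^2/12 = 3
Var(Y) = (-4)² * 3 = 16 * 3 = 48

48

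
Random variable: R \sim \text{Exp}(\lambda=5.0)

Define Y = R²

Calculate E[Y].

Using E[X²] = Var(X) + (E[X])²:
E[R] = 0.2
Var(R) = 1/5.0^2 = 0.04
E[R²] = 0.04 + 0.2² = 0.04 + 0.04 = 0.08

0.08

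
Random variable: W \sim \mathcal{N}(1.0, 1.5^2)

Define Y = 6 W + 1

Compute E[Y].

For Y = 6W + 1:
E[Y] = 6 * E[W] + 1
E[W] = 1.0 = 1
E[Y] = 6 * 1 + 1 = 7

7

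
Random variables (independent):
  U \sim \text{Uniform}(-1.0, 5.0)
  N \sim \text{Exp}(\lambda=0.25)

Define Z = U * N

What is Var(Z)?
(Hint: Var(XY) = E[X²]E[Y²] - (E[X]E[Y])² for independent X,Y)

Var(XY) = E[X²]E[Y²] - (E[X]E[Y])²
E[U] = 2, Var(U) = 3
E[N] = 4, Var(N) = 16
E[U²] = 3 + 2² = 7
E[N²] = 16 + 4² = 32
Var(Z) = 7*32 - (2*4)²
= 224 - 64 = 160

160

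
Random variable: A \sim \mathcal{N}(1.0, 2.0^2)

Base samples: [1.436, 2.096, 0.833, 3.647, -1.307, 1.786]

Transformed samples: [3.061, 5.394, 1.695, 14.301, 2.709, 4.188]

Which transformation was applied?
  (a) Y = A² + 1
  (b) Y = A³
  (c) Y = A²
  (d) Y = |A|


Checking option (a) Y = A² + 1:
  A = 1.436 -> Y = 3.061 ✓
  A = 2.096 -> Y = 5.394 ✓
  A = 0.833 -> Y = 1.695 ✓
All samples match this transformation.

(a) A² + 1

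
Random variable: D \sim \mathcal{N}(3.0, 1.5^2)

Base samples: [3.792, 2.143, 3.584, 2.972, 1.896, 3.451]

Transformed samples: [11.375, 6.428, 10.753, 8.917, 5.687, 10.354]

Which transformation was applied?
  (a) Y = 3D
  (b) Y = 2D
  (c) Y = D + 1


Checking option (a) Y = 3D:
  D = 3.792 -> Y = 11.375 ✓
  D = 2.143 -> Y = 6.428 ✓
  D = 3.584 -> Y = 10.753 ✓
All samples match this transformation.

(a) 3D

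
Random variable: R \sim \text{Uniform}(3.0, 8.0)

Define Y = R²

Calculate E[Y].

Using E[X²] = Var(X) + (E[X])²:
E[R] = 5.5
Var(R) = (8 - 3)^2/12 = 2.0833333
E[R²] = 2.0833333 + 5.5² = 2.0833333 + 30.25 = 32.333333

32.333333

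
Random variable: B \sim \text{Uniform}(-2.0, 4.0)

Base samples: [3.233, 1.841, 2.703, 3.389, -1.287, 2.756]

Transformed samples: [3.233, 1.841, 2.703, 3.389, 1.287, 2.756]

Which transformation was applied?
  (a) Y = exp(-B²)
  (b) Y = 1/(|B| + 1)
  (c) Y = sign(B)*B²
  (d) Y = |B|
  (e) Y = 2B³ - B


Checking option (d) Y = |B|:
  B = 3.233 -> Y = 3.233 ✓
  B = 1.841 -> Y = 1.841 ✓
  B = 2.703 -> Y = 2.703 ✓
All samples match this transformation.

(d) |B|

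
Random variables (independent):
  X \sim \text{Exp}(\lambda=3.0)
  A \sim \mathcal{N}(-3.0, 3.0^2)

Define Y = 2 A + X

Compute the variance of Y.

For independent RVs: Var(aX + bY) = a²Var(X) + b²Var(Y)
Var(X) = 0.11111111
Var(A) = 9
Var(Y) = 1²*0.11111111 + 2²*9
= 1*0.11111111 + 4*9 = 36.111111

36.111111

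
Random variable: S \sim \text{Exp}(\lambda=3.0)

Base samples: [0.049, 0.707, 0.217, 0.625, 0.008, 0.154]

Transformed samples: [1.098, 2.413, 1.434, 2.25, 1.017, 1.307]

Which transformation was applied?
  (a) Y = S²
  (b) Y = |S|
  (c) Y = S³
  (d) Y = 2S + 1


Checking option (d) Y = 2S + 1:
  S = 0.049 -> Y = 1.098 ✓
  S = 0.707 -> Y = 2.413 ✓
  S = 0.217 -> Y = 1.434 ✓
All samples match this transformation.

(d) 2S + 1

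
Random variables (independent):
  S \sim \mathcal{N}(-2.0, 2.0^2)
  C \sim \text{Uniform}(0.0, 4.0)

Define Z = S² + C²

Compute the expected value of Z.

E[Z] = E[S²] + E[C²]
E[S²] = Var(S) + E[S]² = 4 + 4 = 8
E[C²] = Var(C) + E[C]² = 1.3333333 + 4 = 5.3333333
E[Z] = 8 + 5.3333333 = 13.333333

13.333333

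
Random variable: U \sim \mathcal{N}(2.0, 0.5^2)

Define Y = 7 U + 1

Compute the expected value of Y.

For Y = 7U + 1:
E[Y] = 7 * E[U] + 1
E[U] = 2.0 = 2
E[Y] = 7 * 2 + 1 = 15

15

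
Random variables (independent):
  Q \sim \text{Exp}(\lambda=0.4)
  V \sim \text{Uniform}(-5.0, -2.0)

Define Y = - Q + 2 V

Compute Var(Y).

For independent RVs: Var(aX + bY) = a²Var(X) + b²Var(Y)
Var(Q) = 6.25
Var(V) = 0.75
Var(Y) = (-1)²*6.25 + 2²*0.75
= 1*6.25 + 4*0.75 = 9.25

9.25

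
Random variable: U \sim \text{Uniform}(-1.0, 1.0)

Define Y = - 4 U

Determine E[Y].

For Y = -4U:
E[Y] = -4 * E[U]
E[U] = (-1 + 1)/2 = 0
E[Y] = -4 * 0 = 0

0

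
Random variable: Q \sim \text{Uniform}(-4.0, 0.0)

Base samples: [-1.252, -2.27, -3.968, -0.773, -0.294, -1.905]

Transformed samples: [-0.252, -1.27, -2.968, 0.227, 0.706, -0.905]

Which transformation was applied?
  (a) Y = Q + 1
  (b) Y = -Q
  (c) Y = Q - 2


Checking option (a) Y = Q + 1:
  Q = -1.252 -> Y = -0.252 ✓
  Q = -2.27 -> Y = -1.27 ✓
  Q = -3.968 -> Y = -2.968 ✓
All samples match this transformation.

(a) Q + 1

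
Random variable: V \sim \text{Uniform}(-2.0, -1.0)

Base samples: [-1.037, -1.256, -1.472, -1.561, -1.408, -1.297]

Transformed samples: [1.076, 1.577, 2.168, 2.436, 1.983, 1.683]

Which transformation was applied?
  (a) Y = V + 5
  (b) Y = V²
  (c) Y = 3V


Checking option (b) Y = V²:
  V = -1.037 -> Y = 1.076 ✓
  V = -1.256 -> Y = 1.577 ✓
  V = -1.472 -> Y = 2.168 ✓
All samples match this transformation.

(b) V²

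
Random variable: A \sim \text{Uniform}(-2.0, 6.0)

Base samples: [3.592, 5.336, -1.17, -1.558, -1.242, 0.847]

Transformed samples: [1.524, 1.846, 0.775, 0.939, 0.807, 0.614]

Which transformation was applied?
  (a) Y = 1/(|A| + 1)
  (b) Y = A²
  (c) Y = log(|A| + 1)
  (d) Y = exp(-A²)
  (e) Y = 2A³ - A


Checking option (c) Y = log(|A| + 1):
  A = 3.592 -> Y = 1.524 ✓
  A = 5.336 -> Y = 1.846 ✓
  A = -1.17 -> Y = 0.775 ✓
All samples match this transformation.

(c) log(|A| + 1)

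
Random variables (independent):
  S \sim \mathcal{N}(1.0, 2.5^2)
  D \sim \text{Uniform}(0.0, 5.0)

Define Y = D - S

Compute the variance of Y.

For independent RVs: Var(aX + bY) = a²Var(X) + b²Var(Y)
Var(S) = 6.25
Var(D) = 2.0833333
Var(Y) = (-1)²*6.25 + 1²*2.0833333
= 1*6.25 + 1*2.0833333 = 8.3333333

8.3333333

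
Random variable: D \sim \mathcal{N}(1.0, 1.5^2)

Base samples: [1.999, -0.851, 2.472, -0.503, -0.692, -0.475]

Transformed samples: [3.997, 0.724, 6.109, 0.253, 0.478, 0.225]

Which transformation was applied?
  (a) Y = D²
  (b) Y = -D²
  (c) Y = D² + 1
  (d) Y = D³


Checking option (a) Y = D²:
  D = 1.999 -> Y = 3.997 ✓
  D = -0.851 -> Y = 0.724 ✓
  D = 2.472 -> Y = 6.109 ✓
All samples match this transformation.

(a) D²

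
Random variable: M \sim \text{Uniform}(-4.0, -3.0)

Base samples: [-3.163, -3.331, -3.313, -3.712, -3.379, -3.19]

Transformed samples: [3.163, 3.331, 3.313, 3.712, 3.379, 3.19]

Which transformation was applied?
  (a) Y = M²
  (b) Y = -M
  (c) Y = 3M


Checking option (b) Y = -M:
  M = -3.163 -> Y = 3.163 ✓
  M = -3.331 -> Y = 3.331 ✓
  M = -3.313 -> Y = 3.313 ✓
All samples match this transformation.

(b) -M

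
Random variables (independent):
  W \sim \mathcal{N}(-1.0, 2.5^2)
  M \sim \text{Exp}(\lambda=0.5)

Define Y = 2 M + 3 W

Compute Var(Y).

For independent RVs: Var(aX + bY) = a²Var(X) + b²Var(Y)
Var(W) = 6.25
Var(M) = 4
Var(Y) = 3²*6.25 + 2²*4
= 9*6.25 + 4*4 = 72.25

72.25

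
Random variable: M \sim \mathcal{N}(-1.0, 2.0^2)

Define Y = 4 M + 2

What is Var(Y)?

For Y = aM + b: Var(Y) = a² * Var(M)
Var(M) = 2.0^2 = 4
Var(Y) = 4² * 4 = 16 * 4 = 64

64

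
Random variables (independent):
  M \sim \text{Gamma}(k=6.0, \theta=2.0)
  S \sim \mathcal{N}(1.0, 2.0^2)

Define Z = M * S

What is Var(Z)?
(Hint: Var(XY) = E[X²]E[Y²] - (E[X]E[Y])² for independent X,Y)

Var(XY) = E[X²]E[Y²] - (E[X]E[Y])²
E[M] = 12, Var(M) = 24
E[S] = 1, Var(S) = 4
E[M²] = 24 + 12² = 168
E[S²] = 4 + 1² = 5
Var(Z) = 168*5 - (12*1)²
= 840 - 144 = 696

696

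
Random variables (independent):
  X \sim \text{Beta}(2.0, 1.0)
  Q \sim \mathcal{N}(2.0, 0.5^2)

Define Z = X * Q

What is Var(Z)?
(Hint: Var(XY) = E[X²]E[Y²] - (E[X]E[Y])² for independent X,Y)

Var(XY) = E[X²]E[Y²] - (E[X]E[Y])²
E[X] = 0.66666667, Var(X) = 0.055555556
E[Q] = 2, Var(Q) = 0.25
E[X²] = 0.055555556 + 0.66666667² = 0.5
E[Q²] = 0.25 + 2² = 4.25
Var(Z) = 0.5*4.25 - (0.66666667*2)²
= 2.125 - 1.7777778 = 0.34722222

0.34722222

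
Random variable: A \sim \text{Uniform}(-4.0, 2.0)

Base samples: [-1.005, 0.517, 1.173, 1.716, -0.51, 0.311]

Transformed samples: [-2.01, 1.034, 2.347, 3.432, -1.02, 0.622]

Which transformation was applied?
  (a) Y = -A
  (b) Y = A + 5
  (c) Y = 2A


Checking option (c) Y = 2A:
  A = -1.005 -> Y = -2.01 ✓
  A = 0.517 -> Y = 1.034 ✓
  A = 1.173 -> Y = 2.347 ✓
All samples match this transformation.

(c) 2A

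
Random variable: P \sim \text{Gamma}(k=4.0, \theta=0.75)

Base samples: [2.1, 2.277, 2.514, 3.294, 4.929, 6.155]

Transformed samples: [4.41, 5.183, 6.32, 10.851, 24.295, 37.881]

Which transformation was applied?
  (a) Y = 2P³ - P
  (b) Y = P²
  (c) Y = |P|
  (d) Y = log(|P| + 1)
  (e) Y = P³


Checking option (b) Y = P²:
  P = 2.1 -> Y = 4.41 ✓
  P = 2.277 -> Y = 5.183 ✓
  P = 2.514 -> Y = 6.32 ✓
All samples match this transformation.

(b) P²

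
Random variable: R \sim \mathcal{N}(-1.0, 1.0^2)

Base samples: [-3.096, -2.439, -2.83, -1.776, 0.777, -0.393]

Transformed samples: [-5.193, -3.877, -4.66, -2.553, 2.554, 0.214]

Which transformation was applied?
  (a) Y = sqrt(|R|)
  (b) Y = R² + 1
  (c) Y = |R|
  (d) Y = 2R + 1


Checking option (d) Y = 2R + 1:
  R = -3.096 -> Y = -5.193 ✓
  R = -2.439 -> Y = -3.877 ✓
  R = -2.83 -> Y = -4.66 ✓
All samples match this transformation.

(d) 2R + 1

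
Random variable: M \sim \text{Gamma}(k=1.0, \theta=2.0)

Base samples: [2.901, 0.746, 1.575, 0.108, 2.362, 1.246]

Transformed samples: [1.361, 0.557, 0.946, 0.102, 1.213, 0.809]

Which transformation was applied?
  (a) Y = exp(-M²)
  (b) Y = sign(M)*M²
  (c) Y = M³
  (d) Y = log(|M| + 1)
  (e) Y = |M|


Checking option (d) Y = log(|M| + 1):
  M = 2.901 -> Y = 1.361 ✓
  M = 0.746 -> Y = 0.557 ✓
  M = 1.575 -> Y = 0.946 ✓
All samples match this transformation.

(d) log(|M| + 1)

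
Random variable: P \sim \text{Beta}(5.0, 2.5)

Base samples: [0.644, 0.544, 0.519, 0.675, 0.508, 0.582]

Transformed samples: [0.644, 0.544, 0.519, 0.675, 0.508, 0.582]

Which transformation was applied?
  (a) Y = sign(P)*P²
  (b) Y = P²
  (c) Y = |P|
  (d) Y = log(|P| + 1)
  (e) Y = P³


Checking option (c) Y = |P|:
  P = 0.644 -> Y = 0.644 ✓
  P = 0.544 -> Y = 0.544 ✓
  P = 0.519 -> Y = 0.519 ✓
All samples match this transformation.

(c) |P|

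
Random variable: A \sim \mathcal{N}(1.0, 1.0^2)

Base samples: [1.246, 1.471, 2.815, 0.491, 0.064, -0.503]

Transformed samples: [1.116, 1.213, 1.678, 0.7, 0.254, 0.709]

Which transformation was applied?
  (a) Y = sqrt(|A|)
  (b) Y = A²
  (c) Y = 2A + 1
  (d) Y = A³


Checking option (a) Y = sqrt(|A|):
  A = 1.246 -> Y = 1.116 ✓
  A = 1.471 -> Y = 1.213 ✓
  A = 2.815 -> Y = 1.678 ✓
All samples match this transformation.

(a) sqrt(|A|)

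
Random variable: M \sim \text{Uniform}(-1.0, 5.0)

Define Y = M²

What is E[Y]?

E[M²] = Var(M) + (E[M])² = 3 + 4 = 7

7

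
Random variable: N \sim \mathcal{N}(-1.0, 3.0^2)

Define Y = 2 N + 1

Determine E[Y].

For Y = 2N + 1:
E[Y] = 2 * E[N] + 1
E[N] = -1.0 = -1
E[Y] = 2 * (-1) + 1 = -1

-1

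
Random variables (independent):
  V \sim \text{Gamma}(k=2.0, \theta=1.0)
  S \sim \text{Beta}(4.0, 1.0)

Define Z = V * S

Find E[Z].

For independent RVs: E[XY] = E[X]*E[Y]
E[V] = 2
E[S] = 0.8
E[Z] = 2 * 0.8 = 1.6

1.6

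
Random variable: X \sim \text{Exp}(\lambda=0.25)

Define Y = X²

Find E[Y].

E[X²] = Var(X) + (E[X])² = 16 + 16 = 32

32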